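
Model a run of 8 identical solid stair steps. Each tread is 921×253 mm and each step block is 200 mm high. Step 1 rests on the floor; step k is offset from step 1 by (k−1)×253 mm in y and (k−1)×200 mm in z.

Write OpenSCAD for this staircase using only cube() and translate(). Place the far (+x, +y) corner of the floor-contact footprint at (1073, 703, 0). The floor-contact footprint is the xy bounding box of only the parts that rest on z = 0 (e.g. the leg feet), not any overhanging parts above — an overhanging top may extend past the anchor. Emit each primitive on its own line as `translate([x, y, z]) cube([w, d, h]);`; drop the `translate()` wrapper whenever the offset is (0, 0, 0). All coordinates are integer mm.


translate([152, 450, 0]) cube([921, 253, 200]);
translate([152, 703, 200]) cube([921, 253, 200]);
translate([152, 956, 400]) cube([921, 253, 200]);
translate([152, 1209, 600]) cube([921, 253, 200]);
translate([152, 1462, 800]) cube([921, 253, 200]);
translate([152, 1715, 1000]) cube([921, 253, 200]);
translate([152, 1968, 1200]) cube([921, 253, 200]);
translate([152, 2221, 1400]) cube([921, 253, 200]);


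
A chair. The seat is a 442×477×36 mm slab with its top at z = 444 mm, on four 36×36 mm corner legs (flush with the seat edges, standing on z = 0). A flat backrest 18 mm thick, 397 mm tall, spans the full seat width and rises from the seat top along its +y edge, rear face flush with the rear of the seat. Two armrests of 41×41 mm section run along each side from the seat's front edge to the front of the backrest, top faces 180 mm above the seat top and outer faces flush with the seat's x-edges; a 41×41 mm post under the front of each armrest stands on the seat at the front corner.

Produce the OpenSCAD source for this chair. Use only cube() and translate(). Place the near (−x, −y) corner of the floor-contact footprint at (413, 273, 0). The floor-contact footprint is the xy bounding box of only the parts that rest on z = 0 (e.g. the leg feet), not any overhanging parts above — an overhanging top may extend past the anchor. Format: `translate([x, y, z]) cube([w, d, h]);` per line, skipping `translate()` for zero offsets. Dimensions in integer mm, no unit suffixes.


translate([413, 273, 408]) cube([442, 477, 36]);
translate([413, 273, 0]) cube([36, 36, 408]);
translate([819, 273, 0]) cube([36, 36, 408]);
translate([413, 714, 0]) cube([36, 36, 408]);
translate([819, 714, 0]) cube([36, 36, 408]);
translate([413, 732, 444]) cube([442, 18, 397]);
translate([413, 273, 583]) cube([41, 459, 41]);
translate([814, 273, 583]) cube([41, 459, 41]);
translate([413, 273, 444]) cube([41, 41, 139]);
translate([814, 273, 444]) cube([41, 41, 139]);


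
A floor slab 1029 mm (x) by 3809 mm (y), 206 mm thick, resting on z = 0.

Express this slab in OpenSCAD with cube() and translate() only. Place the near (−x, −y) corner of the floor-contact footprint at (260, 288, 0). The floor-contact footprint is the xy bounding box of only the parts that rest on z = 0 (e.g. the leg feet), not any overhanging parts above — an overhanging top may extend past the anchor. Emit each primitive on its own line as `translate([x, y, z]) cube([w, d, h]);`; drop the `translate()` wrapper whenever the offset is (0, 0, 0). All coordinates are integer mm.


translate([260, 288, 0]) cube([1029, 3809, 206]);


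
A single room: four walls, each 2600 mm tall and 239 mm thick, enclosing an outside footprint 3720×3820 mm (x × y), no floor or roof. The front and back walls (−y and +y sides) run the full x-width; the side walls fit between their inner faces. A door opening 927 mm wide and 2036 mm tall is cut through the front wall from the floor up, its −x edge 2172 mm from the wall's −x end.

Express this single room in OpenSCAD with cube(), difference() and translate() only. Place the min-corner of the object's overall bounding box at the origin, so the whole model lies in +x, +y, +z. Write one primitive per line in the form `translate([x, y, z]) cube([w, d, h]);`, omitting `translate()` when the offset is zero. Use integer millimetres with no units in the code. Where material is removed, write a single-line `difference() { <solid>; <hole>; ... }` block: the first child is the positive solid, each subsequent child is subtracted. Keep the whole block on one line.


difference() { cube([3720, 239, 2600]); translate([2172, 0, 0]) cube([927, 239, 2036]); }
translate([0, 3581, 0]) cube([3720, 239, 2600]);
translate([0, 239, 0]) cube([239, 3342, 2600]);
translate([3481, 239, 0]) cube([239, 3342, 2600]);


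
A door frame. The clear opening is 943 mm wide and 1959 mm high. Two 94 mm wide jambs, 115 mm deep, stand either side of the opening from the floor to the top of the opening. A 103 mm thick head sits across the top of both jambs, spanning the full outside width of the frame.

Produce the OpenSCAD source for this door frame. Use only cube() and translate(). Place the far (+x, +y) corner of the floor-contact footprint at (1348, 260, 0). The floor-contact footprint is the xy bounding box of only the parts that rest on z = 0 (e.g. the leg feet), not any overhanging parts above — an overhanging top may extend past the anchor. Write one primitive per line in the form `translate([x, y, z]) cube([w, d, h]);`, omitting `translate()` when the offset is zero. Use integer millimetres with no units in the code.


translate([217, 145, 0]) cube([94, 115, 1959]);
translate([1254, 145, 0]) cube([94, 115, 1959]);
translate([217, 145, 1959]) cube([1131, 115, 103]);


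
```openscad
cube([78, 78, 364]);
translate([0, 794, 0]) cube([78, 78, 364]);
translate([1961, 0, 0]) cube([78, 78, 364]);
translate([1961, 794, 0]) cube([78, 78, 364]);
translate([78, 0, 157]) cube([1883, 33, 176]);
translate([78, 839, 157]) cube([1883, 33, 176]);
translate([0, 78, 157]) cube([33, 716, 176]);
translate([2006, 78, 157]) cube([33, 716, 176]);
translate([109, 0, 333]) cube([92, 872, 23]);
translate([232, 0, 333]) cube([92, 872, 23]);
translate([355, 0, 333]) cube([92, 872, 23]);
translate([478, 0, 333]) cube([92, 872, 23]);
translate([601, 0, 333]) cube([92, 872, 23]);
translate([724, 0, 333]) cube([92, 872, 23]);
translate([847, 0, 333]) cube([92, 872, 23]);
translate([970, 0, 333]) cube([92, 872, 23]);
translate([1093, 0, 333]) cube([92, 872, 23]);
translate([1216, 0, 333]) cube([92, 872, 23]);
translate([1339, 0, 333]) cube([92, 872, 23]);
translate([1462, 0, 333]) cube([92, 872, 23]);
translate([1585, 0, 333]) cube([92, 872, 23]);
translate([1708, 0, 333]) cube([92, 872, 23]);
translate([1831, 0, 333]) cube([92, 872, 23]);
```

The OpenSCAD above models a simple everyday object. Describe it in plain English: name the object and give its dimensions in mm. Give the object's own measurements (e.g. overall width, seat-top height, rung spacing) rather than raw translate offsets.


A bed frame 2039 mm long (x) by 872 mm wide (y). Four 78×78 mm corner posts, 364 mm tall, at the corners of the footprint. Four rails of 33 mm thickness and 176 mm height run between adjacent posts with their undersides at z = 157 mm, their outer faces flush with the outside of the frame (the two x-running rails run between the posts' inner faces; the two y-running rails run between the posts' inner faces). 15 slats, each 92 mm wide (x) and 23 mm thick, lie across the top of the two x-running rails, running the full 872 mm width of the frame in y; along x they sit between the end posts with a 31 mm gap after the −x posts and between neighbouring slats, leaving 38 mm before the +x posts.


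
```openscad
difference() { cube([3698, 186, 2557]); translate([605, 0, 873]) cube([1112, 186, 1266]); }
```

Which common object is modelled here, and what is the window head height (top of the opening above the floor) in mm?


A wall with a window opening. The window head height is 2139 mm.

A wall with a rectangular opening subtracted — a window. Sill at z = 873, opening 1266 mm tall, so the head is at 873 + 1266 = 2139 mm.


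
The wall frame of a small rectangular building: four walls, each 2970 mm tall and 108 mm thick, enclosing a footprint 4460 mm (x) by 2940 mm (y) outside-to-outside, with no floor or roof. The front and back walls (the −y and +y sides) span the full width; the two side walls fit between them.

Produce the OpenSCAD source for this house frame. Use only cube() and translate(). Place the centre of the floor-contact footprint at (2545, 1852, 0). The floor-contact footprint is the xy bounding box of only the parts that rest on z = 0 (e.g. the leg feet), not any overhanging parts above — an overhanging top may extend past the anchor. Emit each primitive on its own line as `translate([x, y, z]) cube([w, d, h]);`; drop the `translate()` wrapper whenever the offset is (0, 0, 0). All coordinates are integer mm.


translate([315, 382, 0]) cube([4460, 108, 2970]);
translate([315, 3214, 0]) cube([4460, 108, 2970]);
translate([315, 490, 0]) cube([108, 2724, 2970]);
translate([4667, 490, 0]) cube([108, 2724, 2970]);


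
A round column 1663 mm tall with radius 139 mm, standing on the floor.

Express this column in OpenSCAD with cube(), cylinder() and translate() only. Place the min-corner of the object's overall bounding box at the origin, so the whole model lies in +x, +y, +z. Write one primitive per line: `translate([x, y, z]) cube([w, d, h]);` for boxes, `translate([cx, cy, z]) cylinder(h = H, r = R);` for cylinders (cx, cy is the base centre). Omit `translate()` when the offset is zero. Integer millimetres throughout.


translate([139, 139, 0]) cylinder(h = 1663, r = 139);


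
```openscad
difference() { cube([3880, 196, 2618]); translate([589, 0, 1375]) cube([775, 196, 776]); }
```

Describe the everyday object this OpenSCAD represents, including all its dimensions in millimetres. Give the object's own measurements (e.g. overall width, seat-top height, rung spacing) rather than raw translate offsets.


A wall 3880 mm long (x), 196 mm thick (y), 2618 mm tall, with a rectangular window opening cut through it. The opening is 775 mm wide and 776 mm tall; its sill is at z = 1375 mm and its near (−x) edge is 589 mm from the wall's −x end. The opening passes through the full wall thickness.


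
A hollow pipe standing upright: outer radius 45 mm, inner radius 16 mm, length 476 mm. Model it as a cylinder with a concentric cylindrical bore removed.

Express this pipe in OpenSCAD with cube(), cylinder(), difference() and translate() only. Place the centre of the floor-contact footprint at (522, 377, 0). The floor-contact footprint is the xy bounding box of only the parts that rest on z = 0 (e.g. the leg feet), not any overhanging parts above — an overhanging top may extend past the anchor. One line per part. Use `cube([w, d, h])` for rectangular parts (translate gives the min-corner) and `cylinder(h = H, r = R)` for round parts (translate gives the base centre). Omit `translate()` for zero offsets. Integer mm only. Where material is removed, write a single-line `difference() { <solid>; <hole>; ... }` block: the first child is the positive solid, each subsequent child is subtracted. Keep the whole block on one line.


difference() { translate([522, 377, 0]) cylinder(h = 476, r = 45); translate([522, 377, 0]) cylinder(h = 476, r = 16); }


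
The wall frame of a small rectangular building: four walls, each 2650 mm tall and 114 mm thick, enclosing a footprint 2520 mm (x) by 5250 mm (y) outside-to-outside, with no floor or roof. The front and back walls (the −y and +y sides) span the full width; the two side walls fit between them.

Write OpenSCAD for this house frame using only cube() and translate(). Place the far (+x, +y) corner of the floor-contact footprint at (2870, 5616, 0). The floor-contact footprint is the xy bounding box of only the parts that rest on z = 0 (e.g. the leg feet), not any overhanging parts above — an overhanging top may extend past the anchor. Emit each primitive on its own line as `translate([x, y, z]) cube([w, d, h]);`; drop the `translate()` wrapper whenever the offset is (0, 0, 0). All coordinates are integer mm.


translate([350, 366, 0]) cube([2520, 114, 2650]);
translate([350, 5502, 0]) cube([2520, 114, 2650]);
translate([350, 480, 0]) cube([114, 5022, 2650]);
translate([2756, 480, 0]) cube([114, 5022, 2650]);


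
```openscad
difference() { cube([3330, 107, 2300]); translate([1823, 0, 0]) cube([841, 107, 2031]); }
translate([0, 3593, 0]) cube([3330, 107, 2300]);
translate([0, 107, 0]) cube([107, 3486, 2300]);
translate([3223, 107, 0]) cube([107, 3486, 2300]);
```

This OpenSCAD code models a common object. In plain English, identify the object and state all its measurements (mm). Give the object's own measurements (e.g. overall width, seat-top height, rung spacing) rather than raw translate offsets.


A single room: four walls, each 2300 mm tall and 107 mm thick, enclosing an outside footprint 3330×3700 mm (x × y), no floor or roof. The front and back walls (−y and +y sides) run the full x-width; the side walls fit between their inner faces. A door opening 841 mm wide and 2031 mm tall is cut through the front wall from the floor up, its −x edge 1823 mm from the wall's −x end.


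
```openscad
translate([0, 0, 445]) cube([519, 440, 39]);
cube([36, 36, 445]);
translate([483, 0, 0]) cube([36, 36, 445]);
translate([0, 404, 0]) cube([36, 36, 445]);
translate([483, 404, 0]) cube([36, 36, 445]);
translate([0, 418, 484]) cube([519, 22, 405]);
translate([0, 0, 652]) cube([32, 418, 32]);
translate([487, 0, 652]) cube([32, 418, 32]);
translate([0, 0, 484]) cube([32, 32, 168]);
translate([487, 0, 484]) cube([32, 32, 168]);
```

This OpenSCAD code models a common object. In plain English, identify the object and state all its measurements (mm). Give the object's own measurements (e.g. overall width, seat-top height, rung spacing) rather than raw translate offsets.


A chair. The seat is a 519×440×39 mm slab with its top at z = 484 mm, on four 36×36 mm corner legs (flush with the seat edges, standing on z = 0). A flat backrest 22 mm thick, 405 mm tall, spans the full seat width and rises from the seat top along its +y edge, rear face flush with the rear of the seat. Two armrests of 32×32 mm section run along each side from the seat's front edge to the front of the backrest, top faces 200 mm above the seat top and outer faces flush with the seat's x-edges; a 32×32 mm post under the front of each armrest stands on the seat at the front corner.


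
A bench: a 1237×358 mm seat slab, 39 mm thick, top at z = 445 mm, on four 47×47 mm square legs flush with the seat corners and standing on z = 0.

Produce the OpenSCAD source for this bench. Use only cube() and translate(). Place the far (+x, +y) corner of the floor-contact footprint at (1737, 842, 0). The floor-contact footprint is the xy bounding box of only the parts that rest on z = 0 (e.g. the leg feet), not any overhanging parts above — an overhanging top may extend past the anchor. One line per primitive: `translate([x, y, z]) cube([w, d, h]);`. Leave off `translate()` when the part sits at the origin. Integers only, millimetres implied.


translate([500, 484, 406]) cube([1237, 358, 39]);
translate([500, 484, 0]) cube([47, 47, 406]);
translate([500, 795, 0]) cube([47, 47, 406]);
translate([1690, 484, 0]) cube([47, 47, 406]);
translate([1690, 795, 0]) cube([47, 47, 406]);


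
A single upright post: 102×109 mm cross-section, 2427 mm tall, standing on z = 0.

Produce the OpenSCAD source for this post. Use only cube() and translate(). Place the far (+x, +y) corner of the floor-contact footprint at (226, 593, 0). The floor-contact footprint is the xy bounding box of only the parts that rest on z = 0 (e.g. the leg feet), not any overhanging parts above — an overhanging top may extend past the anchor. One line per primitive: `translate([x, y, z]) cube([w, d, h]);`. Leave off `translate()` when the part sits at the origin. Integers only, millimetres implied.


translate([124, 484, 0]) cube([102, 109, 2427]);


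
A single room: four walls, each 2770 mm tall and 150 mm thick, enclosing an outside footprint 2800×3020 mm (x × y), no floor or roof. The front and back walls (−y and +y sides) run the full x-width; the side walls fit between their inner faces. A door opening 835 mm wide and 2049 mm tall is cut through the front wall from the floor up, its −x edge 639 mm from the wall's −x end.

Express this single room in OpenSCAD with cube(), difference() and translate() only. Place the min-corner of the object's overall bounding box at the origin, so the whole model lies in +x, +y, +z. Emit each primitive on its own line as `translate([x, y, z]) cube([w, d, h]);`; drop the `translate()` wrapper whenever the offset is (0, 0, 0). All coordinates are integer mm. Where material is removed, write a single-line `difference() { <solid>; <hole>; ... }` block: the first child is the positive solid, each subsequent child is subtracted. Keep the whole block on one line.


difference() { cube([2800, 150, 2770]); translate([639, 0, 0]) cube([835, 150, 2049]); }
translate([0, 2870, 0]) cube([2800, 150, 2770]);
translate([0, 150, 0]) cube([150, 2720, 2770]);
translate([2650, 150, 0]) cube([150, 2720, 2770]);


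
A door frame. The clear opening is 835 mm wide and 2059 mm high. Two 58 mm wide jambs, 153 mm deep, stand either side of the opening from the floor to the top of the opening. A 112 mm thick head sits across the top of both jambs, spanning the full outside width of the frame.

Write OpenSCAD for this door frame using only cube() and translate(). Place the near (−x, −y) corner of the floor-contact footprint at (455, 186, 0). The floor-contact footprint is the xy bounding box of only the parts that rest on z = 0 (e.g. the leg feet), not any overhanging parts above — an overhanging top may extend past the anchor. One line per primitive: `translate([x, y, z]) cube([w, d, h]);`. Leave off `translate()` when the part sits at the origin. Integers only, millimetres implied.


translate([455, 186, 0]) cube([58, 153, 2059]);
translate([1348, 186, 0]) cube([58, 153, 2059]);
translate([455, 186, 2059]) cube([951, 153, 112]);


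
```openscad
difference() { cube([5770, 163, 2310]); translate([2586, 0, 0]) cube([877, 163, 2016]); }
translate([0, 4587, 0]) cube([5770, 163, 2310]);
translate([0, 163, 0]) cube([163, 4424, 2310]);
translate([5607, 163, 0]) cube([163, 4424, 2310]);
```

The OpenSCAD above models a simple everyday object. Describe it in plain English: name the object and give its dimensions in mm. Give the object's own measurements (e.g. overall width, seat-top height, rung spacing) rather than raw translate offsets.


A single room: four walls, each 2310 mm tall and 163 mm thick, enclosing an outside footprint 5770×4750 mm (x × y), no floor or roof. The front and back walls (−y and +y sides) run the full x-width; the side walls fit between their inner faces. A door opening 877 mm wide and 2016 mm tall is cut through the front wall from the floor up, its −x edge 2586 mm from the wall's −x end.


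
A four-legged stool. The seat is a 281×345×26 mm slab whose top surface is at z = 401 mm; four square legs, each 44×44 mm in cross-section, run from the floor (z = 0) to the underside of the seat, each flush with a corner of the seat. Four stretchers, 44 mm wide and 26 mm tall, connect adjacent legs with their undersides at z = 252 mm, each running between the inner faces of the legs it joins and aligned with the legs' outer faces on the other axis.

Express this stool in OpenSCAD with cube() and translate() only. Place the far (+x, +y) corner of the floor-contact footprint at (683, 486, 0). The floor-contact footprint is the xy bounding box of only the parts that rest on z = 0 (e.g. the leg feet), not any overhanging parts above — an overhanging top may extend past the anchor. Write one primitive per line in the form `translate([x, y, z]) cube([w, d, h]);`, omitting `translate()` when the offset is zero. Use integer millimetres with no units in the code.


// leg_h = 401 - 26 = 375
// stretcher span = 281 - 2*44 = 193
translate([402, 141, 375]) cube([281, 345, 26]);
translate([402, 141, 0]) cube([44, 44, 375]);
translate([639, 141, 0]) cube([44, 44, 375]);
translate([402, 442, 0]) cube([44, 44, 375]);
translate([639, 442, 0]) cube([44, 44, 375]);
translate([446, 141, 252]) cube([193, 44, 26]);
translate([446, 442, 252]) cube([193, 44, 26]);
translate([402, 185, 252]) cube([44, 257, 26]);
translate([639, 185, 252]) cube([44, 257, 26]);


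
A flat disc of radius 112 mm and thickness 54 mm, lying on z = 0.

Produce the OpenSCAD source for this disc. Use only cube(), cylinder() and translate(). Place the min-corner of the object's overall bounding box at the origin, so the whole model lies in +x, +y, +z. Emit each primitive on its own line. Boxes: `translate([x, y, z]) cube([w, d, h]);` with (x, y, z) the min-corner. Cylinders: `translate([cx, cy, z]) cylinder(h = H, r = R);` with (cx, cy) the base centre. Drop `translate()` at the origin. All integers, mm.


translate([112, 112, 0]) cylinder(h = 54, r = 112);


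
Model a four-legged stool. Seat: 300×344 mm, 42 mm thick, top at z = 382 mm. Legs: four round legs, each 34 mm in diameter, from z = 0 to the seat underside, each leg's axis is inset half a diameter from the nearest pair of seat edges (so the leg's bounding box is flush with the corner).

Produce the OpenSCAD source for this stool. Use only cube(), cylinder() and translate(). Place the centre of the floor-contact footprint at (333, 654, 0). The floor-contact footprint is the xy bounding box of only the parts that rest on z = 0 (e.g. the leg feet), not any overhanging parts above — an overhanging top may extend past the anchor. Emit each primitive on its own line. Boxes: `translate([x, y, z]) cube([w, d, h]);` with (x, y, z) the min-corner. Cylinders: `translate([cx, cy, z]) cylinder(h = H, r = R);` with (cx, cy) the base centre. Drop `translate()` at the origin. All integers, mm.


translate([183, 482, 340]) cube([300, 344, 42]);
translate([200, 499, 0]) cylinder(h = 340, r = 17);
translate([466, 499, 0]) cylinder(h = 340, r = 17);
translate([200, 809, 0]) cylinder(h = 340, r = 17);
translate([466, 809, 0]) cylinder(h = 340, r = 17);


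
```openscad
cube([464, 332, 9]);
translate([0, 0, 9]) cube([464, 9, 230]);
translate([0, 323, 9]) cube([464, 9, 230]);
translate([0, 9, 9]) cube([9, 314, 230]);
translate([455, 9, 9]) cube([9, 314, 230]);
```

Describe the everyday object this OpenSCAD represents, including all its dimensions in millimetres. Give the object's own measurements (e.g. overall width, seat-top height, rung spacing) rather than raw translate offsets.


An open-topped rectangular box: outside dimensions 464×332×239 mm, with a uniform wall and base thickness of 9 mm. The base is a full 464×332 slab on the floor; four walls sit on top of the base. The front and back walls (the −y and +y sides) span the full width; the two side walls fit between them.


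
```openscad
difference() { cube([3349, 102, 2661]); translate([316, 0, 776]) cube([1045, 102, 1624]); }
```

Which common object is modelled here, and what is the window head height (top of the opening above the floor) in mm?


A wall with a window opening. The window head height is 2400 mm.

A wall with a rectangular opening subtracted — a window. Sill at z = 776, opening 1624 mm tall, so the head is at 776 + 1624 = 2400 mm.


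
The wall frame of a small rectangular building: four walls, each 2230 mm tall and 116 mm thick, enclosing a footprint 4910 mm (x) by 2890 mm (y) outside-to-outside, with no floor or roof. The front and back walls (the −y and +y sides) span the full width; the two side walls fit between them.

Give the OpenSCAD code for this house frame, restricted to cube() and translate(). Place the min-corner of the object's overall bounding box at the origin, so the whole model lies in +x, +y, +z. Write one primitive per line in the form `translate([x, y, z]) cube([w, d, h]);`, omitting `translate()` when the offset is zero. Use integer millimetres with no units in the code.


cube([4910, 116, 2230]);
translate([0, 2774, 0]) cube([4910, 116, 2230]);
translate([0, 116, 0]) cube([116, 2658, 2230]);
translate([4794, 116, 0]) cube([116, 2658, 2230]);


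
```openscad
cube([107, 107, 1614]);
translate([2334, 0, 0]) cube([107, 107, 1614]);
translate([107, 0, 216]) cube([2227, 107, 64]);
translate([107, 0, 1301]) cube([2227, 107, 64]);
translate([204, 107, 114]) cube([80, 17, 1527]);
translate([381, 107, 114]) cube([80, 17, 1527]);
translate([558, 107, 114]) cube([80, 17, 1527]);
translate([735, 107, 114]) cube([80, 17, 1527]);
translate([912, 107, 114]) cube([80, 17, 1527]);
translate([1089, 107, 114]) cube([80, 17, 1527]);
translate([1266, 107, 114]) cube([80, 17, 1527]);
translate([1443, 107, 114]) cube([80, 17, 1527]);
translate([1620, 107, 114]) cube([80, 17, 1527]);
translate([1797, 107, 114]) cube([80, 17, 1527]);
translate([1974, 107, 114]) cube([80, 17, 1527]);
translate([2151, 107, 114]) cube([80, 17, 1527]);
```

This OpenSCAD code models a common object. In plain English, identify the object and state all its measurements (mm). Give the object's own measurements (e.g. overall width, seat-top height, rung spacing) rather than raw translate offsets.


A fence section. Two 107×107 mm posts, 1614 mm tall, stand on the floor with a clear span of 2227 mm between their inner faces. Two horizontal rails of 107×64 mm section span the gap between the posts with their undersides at z = 216 mm and z = 1301 mm, flush with the posts' −y face. 12 pickets, each 80 mm wide, 17 mm thick and 1527 mm tall, are fixed to the +y face of the rails with their bottoms at z = 114 mm, spaced across the span with a 97 mm gap after the −x post and between neighbouring pickets, with 103 mm left before the +x post.


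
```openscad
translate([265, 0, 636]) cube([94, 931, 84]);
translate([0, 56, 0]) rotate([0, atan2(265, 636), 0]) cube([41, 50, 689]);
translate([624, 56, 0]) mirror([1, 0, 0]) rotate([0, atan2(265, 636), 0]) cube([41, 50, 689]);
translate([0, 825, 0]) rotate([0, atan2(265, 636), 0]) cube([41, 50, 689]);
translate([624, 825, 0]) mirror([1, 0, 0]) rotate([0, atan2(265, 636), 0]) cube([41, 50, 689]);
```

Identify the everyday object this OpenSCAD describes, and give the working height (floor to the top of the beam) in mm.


A sawhorse. The overall height is 720 mm.

A beam across two mirrored pairs of raked legs — a sawhorse. The beam's underside is at z = 636 (matching the legs' vertical rise in atan2(265, 636)) and the beam is 84 mm tall, so its top is at 636 + 84 = 720 mm. The raked legs top out at the beam's underside, so that is the highest point.


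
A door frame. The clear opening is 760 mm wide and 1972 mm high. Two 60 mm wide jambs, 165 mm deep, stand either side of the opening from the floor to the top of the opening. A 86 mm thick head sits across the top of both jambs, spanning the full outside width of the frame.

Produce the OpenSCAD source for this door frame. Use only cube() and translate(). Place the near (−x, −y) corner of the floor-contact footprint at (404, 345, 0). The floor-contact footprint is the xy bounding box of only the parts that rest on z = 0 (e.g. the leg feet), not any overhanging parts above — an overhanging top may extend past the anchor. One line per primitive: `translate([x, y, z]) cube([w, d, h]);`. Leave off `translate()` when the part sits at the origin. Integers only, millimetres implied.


translate([404, 345, 0]) cube([60, 165, 1972]);
translate([1224, 345, 0]) cube([60, 165, 1972]);
translate([404, 345, 1972]) cube([880, 165, 86]);


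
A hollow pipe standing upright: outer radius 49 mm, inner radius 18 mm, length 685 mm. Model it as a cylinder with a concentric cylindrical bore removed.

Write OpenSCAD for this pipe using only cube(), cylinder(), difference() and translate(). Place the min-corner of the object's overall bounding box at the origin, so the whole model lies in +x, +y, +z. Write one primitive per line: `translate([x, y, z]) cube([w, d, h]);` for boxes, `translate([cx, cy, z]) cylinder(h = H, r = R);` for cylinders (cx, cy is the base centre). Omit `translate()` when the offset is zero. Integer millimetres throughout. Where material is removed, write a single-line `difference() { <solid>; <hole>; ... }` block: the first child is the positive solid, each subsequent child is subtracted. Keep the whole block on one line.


difference() { translate([49, 49, 0]) cylinder(h = 685, r = 49); translate([49, 49, 0]) cylinder(h = 685, r = 18); }


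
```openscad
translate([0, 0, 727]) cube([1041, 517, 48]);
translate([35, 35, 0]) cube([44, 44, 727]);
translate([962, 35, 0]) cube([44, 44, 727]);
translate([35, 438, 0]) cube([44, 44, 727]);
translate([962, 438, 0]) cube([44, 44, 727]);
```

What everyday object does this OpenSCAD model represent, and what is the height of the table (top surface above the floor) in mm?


A table. The table height is 775 mm.

A 1041×517×48 slab sits at z = 727 on four 44 mm square posts — a table. The top surface is at 727 + 48 = 775 mm.


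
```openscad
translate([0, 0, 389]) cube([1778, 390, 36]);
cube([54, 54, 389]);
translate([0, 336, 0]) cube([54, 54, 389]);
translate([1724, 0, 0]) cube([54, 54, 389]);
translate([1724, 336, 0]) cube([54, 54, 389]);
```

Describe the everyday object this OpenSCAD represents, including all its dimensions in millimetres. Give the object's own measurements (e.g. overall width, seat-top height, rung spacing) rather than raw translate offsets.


A bench: a 1778×390 mm seat slab, 36 mm thick, top at z = 425 mm, on four 54×54 mm square legs flush with the seat corners and standing on z = 0.


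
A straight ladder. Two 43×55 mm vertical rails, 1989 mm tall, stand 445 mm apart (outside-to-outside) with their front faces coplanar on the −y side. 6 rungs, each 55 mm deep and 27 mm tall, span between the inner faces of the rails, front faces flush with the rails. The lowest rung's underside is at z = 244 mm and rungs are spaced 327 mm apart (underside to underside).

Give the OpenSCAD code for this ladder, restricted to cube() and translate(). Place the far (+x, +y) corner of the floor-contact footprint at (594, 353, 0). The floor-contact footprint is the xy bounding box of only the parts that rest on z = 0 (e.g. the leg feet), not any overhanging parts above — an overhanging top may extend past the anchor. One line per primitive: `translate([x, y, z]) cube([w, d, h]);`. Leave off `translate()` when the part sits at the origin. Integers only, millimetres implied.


// rung span = 445 - 2*43 = 359
// rung[k] z = 244 + k*327
translate([149, 298, 0]) cube([43, 55, 1989]);
translate([551, 298, 0]) cube([43, 55, 1989]);
translate([192, 298, 244]) cube([359, 55, 27]);
translate([192, 298, 571]) cube([359, 55, 27]);
translate([192, 298, 898]) cube([359, 55, 27]);
translate([192, 298, 1225]) cube([359, 55, 27]);
translate([192, 298, 1552]) cube([359, 55, 27]);
translate([192, 298, 1879]) cube([359, 55, 27]);


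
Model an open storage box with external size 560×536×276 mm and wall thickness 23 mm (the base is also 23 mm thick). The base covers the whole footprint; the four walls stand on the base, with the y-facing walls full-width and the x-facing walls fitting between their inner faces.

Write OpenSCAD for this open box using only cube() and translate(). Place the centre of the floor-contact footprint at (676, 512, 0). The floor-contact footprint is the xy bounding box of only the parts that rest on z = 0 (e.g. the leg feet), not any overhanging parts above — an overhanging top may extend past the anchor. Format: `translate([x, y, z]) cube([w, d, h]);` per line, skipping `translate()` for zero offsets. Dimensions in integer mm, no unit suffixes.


translate([396, 244, 0]) cube([560, 536, 23]);
translate([396, 244, 23]) cube([560, 23, 253]);
translate([396, 757, 23]) cube([560, 23, 253]);
translate([396, 267, 23]) cube([23, 490, 253]);
translate([933, 267, 23]) cube([23, 490, 253]);


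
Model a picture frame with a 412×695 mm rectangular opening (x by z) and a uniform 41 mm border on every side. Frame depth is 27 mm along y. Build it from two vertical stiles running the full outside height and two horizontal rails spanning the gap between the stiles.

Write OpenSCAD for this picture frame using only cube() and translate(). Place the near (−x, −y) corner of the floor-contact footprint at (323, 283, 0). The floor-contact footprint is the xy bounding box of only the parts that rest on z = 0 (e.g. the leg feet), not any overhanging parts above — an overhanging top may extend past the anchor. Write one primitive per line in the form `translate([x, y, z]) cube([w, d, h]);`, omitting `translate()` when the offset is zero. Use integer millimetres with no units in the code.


translate([323, 283, 0]) cube([41, 27, 777]);
translate([776, 283, 0]) cube([41, 27, 777]);
translate([364, 283, 0]) cube([412, 27, 41]);
translate([364, 283, 736]) cube([412, 27, 41]);


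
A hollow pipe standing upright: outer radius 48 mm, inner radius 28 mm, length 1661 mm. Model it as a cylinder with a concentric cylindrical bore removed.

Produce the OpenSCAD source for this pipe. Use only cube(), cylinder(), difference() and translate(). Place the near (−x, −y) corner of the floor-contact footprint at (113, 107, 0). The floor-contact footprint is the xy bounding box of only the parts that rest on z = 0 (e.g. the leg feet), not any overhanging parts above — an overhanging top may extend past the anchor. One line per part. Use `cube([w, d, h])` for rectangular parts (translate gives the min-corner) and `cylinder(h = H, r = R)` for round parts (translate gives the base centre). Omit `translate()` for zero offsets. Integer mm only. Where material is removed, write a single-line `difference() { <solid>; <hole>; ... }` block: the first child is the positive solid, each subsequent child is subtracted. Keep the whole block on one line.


difference() { translate([161, 155, 0]) cylinder(h = 1661, r = 48); translate([161, 155, 0]) cylinder(h = 1661, r = 28); }


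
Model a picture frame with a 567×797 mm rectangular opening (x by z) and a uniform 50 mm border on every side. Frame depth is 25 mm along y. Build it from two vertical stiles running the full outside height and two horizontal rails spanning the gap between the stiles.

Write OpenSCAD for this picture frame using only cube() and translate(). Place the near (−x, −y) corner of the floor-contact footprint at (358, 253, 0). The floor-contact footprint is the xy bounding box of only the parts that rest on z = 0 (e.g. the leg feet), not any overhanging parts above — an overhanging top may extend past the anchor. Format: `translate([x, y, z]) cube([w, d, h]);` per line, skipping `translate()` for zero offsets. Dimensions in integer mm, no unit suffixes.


translate([358, 253, 0]) cube([50, 25, 897]);
translate([975, 253, 0]) cube([50, 25, 897]);
translate([408, 253, 0]) cube([567, 25, 50]);
translate([408, 253, 847]) cube([567, 25, 50]);


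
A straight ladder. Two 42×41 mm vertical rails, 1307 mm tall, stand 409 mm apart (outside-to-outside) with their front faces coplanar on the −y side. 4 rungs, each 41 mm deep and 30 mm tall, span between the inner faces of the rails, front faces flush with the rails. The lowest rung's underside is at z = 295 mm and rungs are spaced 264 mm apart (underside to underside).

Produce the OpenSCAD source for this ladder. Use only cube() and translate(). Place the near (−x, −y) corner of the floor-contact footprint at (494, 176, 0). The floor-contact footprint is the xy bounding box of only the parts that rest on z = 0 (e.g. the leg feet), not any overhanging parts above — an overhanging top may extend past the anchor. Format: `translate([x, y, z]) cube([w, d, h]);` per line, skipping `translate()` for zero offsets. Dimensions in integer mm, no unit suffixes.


translate([494, 176, 0]) cube([42, 41, 1307]);
translate([861, 176, 0]) cube([42, 41, 1307]);
translate([536, 176, 295]) cube([325, 41, 30]);
translate([536, 176, 559]) cube([325, 41, 30]);
translate([536, 176, 823]) cube([325, 41, 30]);
translate([536, 176, 1087]) cube([325, 41, 30]);


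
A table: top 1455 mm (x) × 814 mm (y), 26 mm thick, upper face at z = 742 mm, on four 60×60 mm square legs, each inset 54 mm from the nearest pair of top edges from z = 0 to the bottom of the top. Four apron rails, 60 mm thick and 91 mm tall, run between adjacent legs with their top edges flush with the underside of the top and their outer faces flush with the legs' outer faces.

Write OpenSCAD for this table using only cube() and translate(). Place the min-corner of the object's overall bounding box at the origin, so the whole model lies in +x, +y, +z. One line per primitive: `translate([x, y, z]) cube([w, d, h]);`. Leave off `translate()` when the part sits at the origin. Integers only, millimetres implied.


// leg_h = 742 - 26 = 716
// apron z = 716 - 91 = 625
translate([0, 0, 716]) cube([1455, 814, 26]);
translate([54, 54, 0]) cube([60, 60, 716]);
translate([1341, 54, 0]) cube([60, 60, 716]);
translate([54, 700, 0]) cube([60, 60, 716]);
translate([1341, 700, 0]) cube([60, 60, 716]);
translate([114, 54, 625]) cube([1227, 60, 91]);
translate([114, 700, 625]) cube([1227, 60, 91]);
translate([54, 114, 625]) cube([60, 586, 91]);
translate([1341, 114, 625]) cube([60, 586, 91]);


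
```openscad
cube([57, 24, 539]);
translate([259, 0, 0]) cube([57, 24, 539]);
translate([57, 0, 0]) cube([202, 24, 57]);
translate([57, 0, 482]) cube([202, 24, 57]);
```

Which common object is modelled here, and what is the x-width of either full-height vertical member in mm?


A picture frame. The border width is 57 mm.

Four thin pieces enclosing a rectangular opening — a picture frame. The two full-height stiles are 539 mm tall; the top rail sits at z = 482 and is 57 mm tall, so the border above the opening is 539 − 482 = 57 mm, matching the stile x-width.


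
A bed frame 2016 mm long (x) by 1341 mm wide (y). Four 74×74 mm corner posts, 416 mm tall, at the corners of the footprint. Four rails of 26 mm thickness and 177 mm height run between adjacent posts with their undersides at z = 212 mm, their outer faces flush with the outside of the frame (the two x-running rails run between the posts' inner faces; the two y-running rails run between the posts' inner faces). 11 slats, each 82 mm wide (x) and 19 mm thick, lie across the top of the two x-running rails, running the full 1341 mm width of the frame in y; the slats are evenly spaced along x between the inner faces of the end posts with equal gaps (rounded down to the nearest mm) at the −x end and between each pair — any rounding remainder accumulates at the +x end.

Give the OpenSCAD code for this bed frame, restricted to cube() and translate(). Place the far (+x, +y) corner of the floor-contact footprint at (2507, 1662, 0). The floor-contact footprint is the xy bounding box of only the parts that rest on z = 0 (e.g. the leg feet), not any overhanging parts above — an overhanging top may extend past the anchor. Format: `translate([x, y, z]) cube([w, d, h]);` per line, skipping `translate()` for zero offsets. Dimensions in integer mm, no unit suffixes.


translate([491, 321, 0]) cube([74, 74, 416]);
translate([491, 1588, 0]) cube([74, 74, 416]);
translate([2433, 321, 0]) cube([74, 74, 416]);
translate([2433, 1588, 0]) cube([74, 74, 416]);
translate([565, 321, 212]) cube([1868, 26, 177]);
translate([565, 1636, 212]) cube([1868, 26, 177]);
translate([491, 395, 212]) cube([26, 1193, 177]);
translate([2481, 395, 212]) cube([26, 1193, 177]);
translate([645, 321, 389]) cube([82, 1341, 19]);
translate([807, 321, 389]) cube([82, 1341, 19]);
translate([969, 321, 389]) cube([82, 1341, 19]);
translate([1131, 321, 389]) cube([82, 1341, 19]);
translate([1293, 321, 389]) cube([82, 1341, 19]);
translate([1455, 321, 389]) cube([82, 1341, 19]);
translate([1617, 321, 389]) cube([82, 1341, 19]);
translate([1779, 321, 389]) cube([82, 1341, 19]);
translate([1941, 321, 389]) cube([82, 1341, 19]);
translate([2103, 321, 389]) cube([82, 1341, 19]);
translate([2265, 321, 389]) cube([82, 1341, 19]);


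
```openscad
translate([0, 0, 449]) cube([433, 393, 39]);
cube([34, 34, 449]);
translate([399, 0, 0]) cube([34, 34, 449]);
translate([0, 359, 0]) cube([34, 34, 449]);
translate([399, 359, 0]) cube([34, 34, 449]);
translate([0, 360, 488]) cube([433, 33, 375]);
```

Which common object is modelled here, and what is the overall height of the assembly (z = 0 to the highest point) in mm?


A chair. The overall height is 863 mm.

A slab on four corner posts with a tall panel at the back — a chair. The seat slab sits at z = 449 with thickness 39, and the 375 mm backrest starts at the seat top, so the overall height is 449 + 39 + 375 = 863 mm.
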